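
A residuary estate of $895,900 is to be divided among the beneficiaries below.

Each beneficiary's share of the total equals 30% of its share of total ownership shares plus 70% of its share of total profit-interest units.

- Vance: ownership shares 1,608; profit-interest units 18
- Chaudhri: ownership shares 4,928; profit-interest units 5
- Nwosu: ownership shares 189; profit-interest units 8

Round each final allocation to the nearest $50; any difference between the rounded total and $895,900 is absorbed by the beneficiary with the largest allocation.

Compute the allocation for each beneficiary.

Ownership shares total 6,725; profit-interest units total 31.
Composite weights (30% ownership shares + 70% profit-interest units): Vance 0.4782; Chaudhri 0.3327; Nwosu 0.1891.
Raw shares: Vance 428,405.01; Chaudhri 298,101.46; Nwosu 169,393.54.
After rounding ($50): Vance $428,400; Chaudhri $298,100; Nwosu $169,400. Sum = $895,900.
Rounded total matches; no reconciliation needed.

Vance: $428,400; Chaudhri: $298,100; Nwosu: $169,400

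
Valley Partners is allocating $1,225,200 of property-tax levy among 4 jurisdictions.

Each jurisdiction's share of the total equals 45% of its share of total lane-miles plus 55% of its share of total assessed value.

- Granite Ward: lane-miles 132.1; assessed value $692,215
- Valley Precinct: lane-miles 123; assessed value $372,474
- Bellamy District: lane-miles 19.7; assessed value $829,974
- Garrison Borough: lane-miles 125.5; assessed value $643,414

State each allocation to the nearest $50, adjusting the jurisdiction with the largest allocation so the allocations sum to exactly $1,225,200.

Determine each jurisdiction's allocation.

Granite Ward: $365,700; Valley Precinct: $268,300; Bellamy District: $247,500; Garrison Borough: $343,700

Totals — lane-miles 400.3, assessed value 2,538,077.
Composite weights (45% lane-miles + 55% assessed value): Granite Ward 0.2985; Valley Precinct 0.2190; Bellamy District 0.2020; Garrison Borough 0.2805.
Pro-rata amounts: Granite Ward 365,726.81; Valley Precinct 268,301.92; Bellamy District 247,491.42; Garrison Borough 343,679.84.
After rounding ($50): Granite Ward $365,750; Valley Precinct $268,300; Bellamy District $247,500; Garrison Borough $343,700. Sum = $1,225,250.
Difference $1,225,200 − $1,225,250 = −$50 applied to largest allocation (Granite Ward): Granite Ward becomes $365,700.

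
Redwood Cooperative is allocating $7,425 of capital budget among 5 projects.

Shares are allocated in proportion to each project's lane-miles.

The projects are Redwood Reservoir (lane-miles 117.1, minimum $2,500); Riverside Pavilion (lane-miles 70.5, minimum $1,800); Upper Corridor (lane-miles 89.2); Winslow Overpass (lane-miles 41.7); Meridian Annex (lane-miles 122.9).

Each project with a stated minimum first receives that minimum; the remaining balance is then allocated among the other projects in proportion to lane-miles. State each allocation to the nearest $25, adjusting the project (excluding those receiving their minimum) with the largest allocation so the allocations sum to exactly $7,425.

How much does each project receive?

Minimums first: Redwood Reservoir $2,500; Riverside Pavilion $1,800. Remaining pool $3,125.
Remaining pool split over remaining lane-miles 253.8: Upper Corridor 1,098.31 → $1,100; Winslow Overpass 513.45 → $525; Meridian Annex 1,513.25 → $1,525.
Rounding difference −$25 applied to Meridian Annex → $1,500.

Redwood Reservoir: $2,500 | Riverside Pavilion: $1,800 | Upper Corridor: $1,100 | Winslow Overpass: $525 | Meridian Annex: $1,500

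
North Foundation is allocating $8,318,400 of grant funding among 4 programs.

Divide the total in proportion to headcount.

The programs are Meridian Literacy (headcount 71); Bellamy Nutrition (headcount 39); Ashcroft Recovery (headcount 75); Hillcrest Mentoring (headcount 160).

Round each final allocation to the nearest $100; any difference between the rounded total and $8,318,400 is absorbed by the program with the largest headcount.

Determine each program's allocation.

Meridian Literacy: $1,711,900 · Bellamy Nutrition: $940,300 · Ashcroft Recovery: $1,808,300 · Hillcrest Mentoring: $3,857,900

Combined headcount = 71 + 39 + 75 + 160 = 345.
Unrounded shares: Meridian Literacy 1,711,902.61; Bellamy Nutrition 940,340.87; Ashcroft Recovery 1,808,347.83; Hillcrest Mentoring 3,857,808.70.
At nearest $100: Meridian Literacy $1,711,900; Bellamy Nutrition $940,300; Ashcroft Recovery $1,808,300; Hillcrest Mentoring $3,857,800. Sum = $8,318,300.
Difference $8,318,400 − $8,318,300 = +$100 applied to largest headcount (Hillcrest Mentoring): Hillcrest Mentoring becomes $3,857,900.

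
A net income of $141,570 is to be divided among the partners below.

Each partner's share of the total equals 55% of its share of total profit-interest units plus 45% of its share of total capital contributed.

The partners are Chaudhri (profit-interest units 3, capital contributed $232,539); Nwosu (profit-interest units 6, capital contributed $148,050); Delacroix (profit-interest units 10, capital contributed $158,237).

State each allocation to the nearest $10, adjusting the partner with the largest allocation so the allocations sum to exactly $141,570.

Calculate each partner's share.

Profit-interest units total 19; capital contributed total 538,826.
Blended shares (55% profit-interest units + 45% capital contributed): Chaudhri 0.2810; Nwosu 0.2973; Delacroix 0.4216.
Unrounded shares: Chaudhri 39,787.80; Nwosu 42,092.73; Delacroix 59,689.47.
Rounded to nearest $10: Chaudhri $39,790; Nwosu $42,090; Delacroix $59,690. Sum = $141,570.
No rounding difference to absorb.

Chaudhri: $39,790 · Nwosu: $42,090 · Delacroix: $59,690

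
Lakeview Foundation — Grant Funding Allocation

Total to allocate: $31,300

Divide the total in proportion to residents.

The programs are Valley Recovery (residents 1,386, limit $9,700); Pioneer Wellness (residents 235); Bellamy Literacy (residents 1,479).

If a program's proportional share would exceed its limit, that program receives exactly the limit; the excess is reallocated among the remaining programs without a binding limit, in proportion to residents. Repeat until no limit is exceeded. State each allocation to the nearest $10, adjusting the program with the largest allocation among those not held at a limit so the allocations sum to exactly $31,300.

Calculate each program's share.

Valley Recovery: $9,700 | Pioneer Wellness: $2,960 | Bellamy Literacy: $18,640

Combined residents = 3,100.
Pro-rata shares before constraints: Valley Recovery 13,994.13; Pioneer Wellness 2,372.74; Bellamy Literacy 14,933.13.
Cap binds for Valley Recovery ($9,700); balance $21,600 reallocated over remaining residents 1,714.
Shares after redistribution: Pioneer Wellness 2,961.49 → $2,960; Bellamy Literacy 18,638.51 → $18,640.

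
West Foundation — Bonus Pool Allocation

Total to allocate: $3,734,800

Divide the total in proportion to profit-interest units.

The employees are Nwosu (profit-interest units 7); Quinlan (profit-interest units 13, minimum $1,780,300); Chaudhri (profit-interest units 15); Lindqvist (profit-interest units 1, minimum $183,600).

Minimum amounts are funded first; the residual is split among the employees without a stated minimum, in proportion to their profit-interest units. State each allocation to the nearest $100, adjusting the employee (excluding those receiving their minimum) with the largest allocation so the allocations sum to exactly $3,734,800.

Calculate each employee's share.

Nwosu: $563,500 | Quinlan: $1,780,300 | Chaudhri: $1,207,400 | Lindqvist: $183,600

Fund the minimums — Quinlan $1,780,300; Lindqvist $183,600. Residual $1,770,900.
Residual split over remaining profit-interest units 22: Nwosu 563,468.18 → $563,500; Chaudhri 1,207,431.82 → $1,207,400.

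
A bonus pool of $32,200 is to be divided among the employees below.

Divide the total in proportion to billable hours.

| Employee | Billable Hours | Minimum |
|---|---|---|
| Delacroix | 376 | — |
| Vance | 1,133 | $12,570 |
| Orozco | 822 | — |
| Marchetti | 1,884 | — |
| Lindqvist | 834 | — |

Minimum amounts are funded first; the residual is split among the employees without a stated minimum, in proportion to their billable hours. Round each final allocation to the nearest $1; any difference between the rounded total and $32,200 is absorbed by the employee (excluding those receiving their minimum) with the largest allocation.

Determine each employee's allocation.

Guaranteed amounts: Vance $12,570. Residual $19,630.
Residual split over remaining billable hours 3,916: Delacroix 1,884.80 → $1,885; Orozco 4,120.495 → $4,120; Marchetti 9,444.06 → $9,444; Lindqvist 4,180.65 → $4,181.

Delacroix: $1,885; Vance: $12,570; Orozco: $4,120; Marchetti: $9,444; Lindqvist: $4,181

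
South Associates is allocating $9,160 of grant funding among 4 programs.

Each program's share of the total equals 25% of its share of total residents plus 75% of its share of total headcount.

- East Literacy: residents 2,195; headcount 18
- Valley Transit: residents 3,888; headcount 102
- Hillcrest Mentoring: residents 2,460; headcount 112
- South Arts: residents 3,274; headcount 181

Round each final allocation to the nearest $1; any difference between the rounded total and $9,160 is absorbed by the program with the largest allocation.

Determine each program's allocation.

Totals — residents 11,817, headcount 413.
Composite weights (25% residents + 75% headcount): East Literacy 0.0791; Valley Transit 0.2675; Hillcrest Mentoring 0.2554; South Arts 0.3980.
Raw shares: East Literacy 724.78; Valley Transit 2,450.16; Hillcrest Mentoring 2,339.77; South Arts 3,645.29.
Rounded to nearest $1: East Literacy $725; Valley Transit $2,450; Hillcrest Mentoring $2,340; South Arts $3,645. Sum = $9,160.
No rounding difference to absorb.

East Literacy: $725; Valley Transit: $2,450; Hillcrest Mentoring: $2,340; South Arts: $3,645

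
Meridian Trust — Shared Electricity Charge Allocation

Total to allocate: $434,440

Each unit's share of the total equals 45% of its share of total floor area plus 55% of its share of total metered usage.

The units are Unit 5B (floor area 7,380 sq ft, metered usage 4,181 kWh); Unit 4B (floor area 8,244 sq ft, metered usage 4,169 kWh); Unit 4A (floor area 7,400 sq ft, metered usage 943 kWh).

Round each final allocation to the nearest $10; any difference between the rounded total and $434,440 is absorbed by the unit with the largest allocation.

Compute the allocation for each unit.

Floor area total 23,024; metered usage total 9,293.
Blended shares (45% floor area + 55% metered usage): Unit 5B 0.3917; Unit 4B 0.4079; Unit 4A 0.2004.
Pro-rata amounts: Unit 5B 170,166.01; Unit 4B 177,193.74; Unit 4A 87,080.25.
Rounded to nearest $10: Unit 5B $170,170; Unit 4B $177,190; Unit 4A $87,080. Sum = $434,440.
No rounding difference to absorb.

Unit 5B: $170,170 | Unit 4B: $177,190 | Unit 4A: $87,080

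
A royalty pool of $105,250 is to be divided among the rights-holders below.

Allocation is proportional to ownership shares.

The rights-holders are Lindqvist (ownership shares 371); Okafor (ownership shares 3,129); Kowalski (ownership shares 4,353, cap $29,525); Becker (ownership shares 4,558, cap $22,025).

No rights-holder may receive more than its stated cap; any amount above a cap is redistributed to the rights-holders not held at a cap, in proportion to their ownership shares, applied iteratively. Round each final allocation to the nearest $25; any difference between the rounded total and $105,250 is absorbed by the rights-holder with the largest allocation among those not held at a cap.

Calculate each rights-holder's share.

Lindqvist: $5,700 | Okafor: $48,000 | Kowalski: $29,525 | Becker: $22,025

Sum of ownership shares: 12,411.
Pro-rata shares before constraints: Lindqvist 3,146.22; Okafor 26,535.11; Kowalski 36,915.10; Becker 38,653.57.
Cap binds for Kowalski ($29,525), Becker ($22,025); balance $53,700 reallocated over remaining ownership shares 3,500.
Shares after redistribution: Lindqvist 5,692.20 → $5,700; Okafor 48,007.80 → $48,000.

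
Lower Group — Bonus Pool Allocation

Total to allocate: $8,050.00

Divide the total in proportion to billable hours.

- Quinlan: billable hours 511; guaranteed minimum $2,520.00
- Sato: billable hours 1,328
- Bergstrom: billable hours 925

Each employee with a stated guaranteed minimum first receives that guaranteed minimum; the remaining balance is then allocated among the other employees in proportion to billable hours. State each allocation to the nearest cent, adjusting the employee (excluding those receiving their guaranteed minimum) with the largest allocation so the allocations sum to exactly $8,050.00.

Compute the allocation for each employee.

Quinlan: $2,520.00 · Sato: $3,259.58 · Bergstrom: $2,270.42

Fund the minimums — Quinlan $2,520.00. Balance $5,530.00.
Balance split over remaining billable hours 2,253: Sato 3,259.5828 → $3,259.58; Bergstrom 2,270.4172 → $2,270.42.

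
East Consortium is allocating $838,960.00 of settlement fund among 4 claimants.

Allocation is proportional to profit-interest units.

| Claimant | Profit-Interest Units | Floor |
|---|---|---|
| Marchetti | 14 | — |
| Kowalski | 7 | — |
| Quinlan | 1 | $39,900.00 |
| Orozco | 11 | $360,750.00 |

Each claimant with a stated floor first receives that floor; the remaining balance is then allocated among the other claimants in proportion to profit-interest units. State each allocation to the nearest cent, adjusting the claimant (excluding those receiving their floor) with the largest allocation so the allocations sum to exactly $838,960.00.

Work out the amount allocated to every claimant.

Fund the minimums — Quinlan $39,900.00; Orozco $360,750.00. Remaining pool $438,310.00.
Remaining pool split over remaining profit-interest units 21: Marchetti 292,206.6667 → $292,206.67; Kowalski 146,103.3333 → $146,103.33.

Marchetti: $292,206.67 · Kowalski: $146,103.33 · Quinlan: $39,900.00 · Orozco: $360,750.00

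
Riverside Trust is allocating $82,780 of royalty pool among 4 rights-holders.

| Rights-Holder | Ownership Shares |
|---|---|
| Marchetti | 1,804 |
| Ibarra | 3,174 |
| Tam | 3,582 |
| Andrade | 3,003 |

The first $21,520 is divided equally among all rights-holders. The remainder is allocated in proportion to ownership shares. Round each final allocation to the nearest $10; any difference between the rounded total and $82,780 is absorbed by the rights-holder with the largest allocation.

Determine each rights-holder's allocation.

Equal tier: $21,520 ÷ 4 = $5,380 apiece.
Remainder $61,260 by ownership shares (total 11,563): Marchetti 9,557.47 → $9,560; Ibarra 16,815.64 → $16,820; Tam 18,977.20 → $18,980; Andrade 15,909.69 → $15,910.
Rounding difference −$10 on remainder applied to Tam.
Totals: Marchetti $5,380 + $9,560 = $14,940; Ibarra $5,380 + $16,820 = $22,200; Tam $5,380 + $18,970 = $24,350; Andrade $5,380 + $15,910 = $21,290.

Marchetti: $14,940; Ibarra: $22,200; Tam: $24,350; Andrade: $21,290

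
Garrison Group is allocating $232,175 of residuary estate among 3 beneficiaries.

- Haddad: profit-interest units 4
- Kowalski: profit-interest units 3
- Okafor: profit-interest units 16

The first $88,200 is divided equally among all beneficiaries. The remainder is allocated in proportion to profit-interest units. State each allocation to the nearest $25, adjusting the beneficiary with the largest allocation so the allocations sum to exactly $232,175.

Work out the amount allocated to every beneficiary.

Haddad: $54,450 · Kowalski: $48,175 · Okafor: $129,550

$88,200 shared equally gives $29,400 per beneficiary.
Remainder $143,975 by profit-interest units (total 23): Haddad 25,039.13 → $25,050; Kowalski 18,779.35 → $18,775; Okafor 100,156.52 → $100,150.
Totals: Haddad $29,400 + $25,050 = $54,450; Kowalski $29,400 + $18,775 = $48,175; Okafor $29,400 + $100,150 = $129,550.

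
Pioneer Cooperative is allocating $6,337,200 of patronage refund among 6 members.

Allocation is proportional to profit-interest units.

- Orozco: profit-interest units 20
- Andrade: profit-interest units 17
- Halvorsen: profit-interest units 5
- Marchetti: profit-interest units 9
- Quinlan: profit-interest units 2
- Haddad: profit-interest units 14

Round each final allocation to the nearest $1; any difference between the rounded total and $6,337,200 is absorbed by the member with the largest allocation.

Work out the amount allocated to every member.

Profit-interest units total: 67.
Proportional shares: Orozco 20/67 × $6,337,200 = 1,891,701.49; Andrade 17/67 × $6,337,200 = 1,607,946.27; Halvorsen 5/67 × $6,337,200 = 472,925.37; Marchetti 9/67 × $6,337,200 = 851,265.67; Quinlan 2/67 × $6,337,200 = 189,170.15; Haddad 14/67 × $6,337,200 = 1,324,191.04.
After rounding ($1): Orozco $1,891,701; Andrade $1,607,946; Halvorsen $472,925; Marchetti $851,266; Quinlan $189,170; Haddad $1,324,191. Sum = $6,337,199.
Difference $6,337,200 − $6,337,199 = +$1 applied to largest allocation (Orozco): Orozco becomes $1,891,702.

Orozco: $1,891,702; Andrade: $1,607,946; Halvorsen: $472,925; Marchetti: $851,266; Quinlan: $189,170; Haddad: $1,324,191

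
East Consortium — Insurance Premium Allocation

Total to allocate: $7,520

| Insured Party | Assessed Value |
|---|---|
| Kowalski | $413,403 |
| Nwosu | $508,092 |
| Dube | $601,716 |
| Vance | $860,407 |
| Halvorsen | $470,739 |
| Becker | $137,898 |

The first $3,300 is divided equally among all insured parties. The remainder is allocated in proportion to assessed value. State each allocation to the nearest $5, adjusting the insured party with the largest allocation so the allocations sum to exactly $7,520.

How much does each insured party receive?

Kowalski: $1,135 · Nwosu: $1,265 · Dube: $1,400 · Vance: $1,760 · Halvorsen: $1,215 · Becker: $745

Equal tier: $3,300 ÷ 6 = $550 apiece.
Remainder $4,220 by assessed value (total 2,992,255): Kowalski 583.03 → $585; Nwosu 716.57 → $715; Dube 848.60 → $850; Vance 1,213.44 → $1,215; Halvorsen 663.89 → $665; Becker 194.48 → $195.
Rounding difference −$5 on remainder applied to Vance.
Totals: Kowalski $550 + $585 = $1,135; Nwosu $550 + $715 = $1,265; Dube $550 + $850 = $1,400; Vance $550 + $1,210 = $1,760; Halvorsen $550 + $665 = $1,215; Becker $550 + $195 = $745.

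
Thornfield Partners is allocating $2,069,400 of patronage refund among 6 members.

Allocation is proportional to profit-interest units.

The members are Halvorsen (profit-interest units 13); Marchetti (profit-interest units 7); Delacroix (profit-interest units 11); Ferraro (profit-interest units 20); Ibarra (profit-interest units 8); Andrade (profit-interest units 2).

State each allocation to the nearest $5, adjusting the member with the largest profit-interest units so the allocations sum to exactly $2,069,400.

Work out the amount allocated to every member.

Halvorsen: $441,020 | Marchetti: $237,470 | Delacroix: $373,170 | Ferraro: $678,495 | Ibarra: $271,395 | Andrade: $67,850

Sum of profit-interest units: 61.
Unrounded shares: Halvorsen 13/61 × $2,069,400 = 441,019.67; Marchetti 7/61 × $2,069,400 = 237,472.13; Delacroix 11/61 × $2,069,400 = 373,170.49; Ferraro 20/61 × $2,069,400 = 678,491.80; Ibarra 8/61 × $2,069,400 = 271,396.72; Andrade 2/61 × $2,069,400 = 67,849.18.
Rounded to nearest $5: Halvorsen $441,020; Marchetti $237,470; Delacroix $373,170; Ferraro $678,490; Ibarra $271,395; Andrade $67,850. Sum = $2,069,395.
Difference $2,069,400 − $2,069,395 = +$5 applied to largest profit-interest units (Ferraro): Ferraro becomes $678,495.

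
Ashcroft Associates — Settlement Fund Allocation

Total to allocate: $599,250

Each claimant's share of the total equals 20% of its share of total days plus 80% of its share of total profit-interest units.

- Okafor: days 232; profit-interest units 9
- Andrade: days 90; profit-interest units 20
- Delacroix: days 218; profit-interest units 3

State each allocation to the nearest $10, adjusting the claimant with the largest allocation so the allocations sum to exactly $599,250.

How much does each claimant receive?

Okafor: $186,320 | Andrade: $319,600 | Delacroix: $93,330

Days total 540; profit-interest units total 32.
Composite weights (20% days + 80% profit-interest units): Okafor 0.3109; Andrade 0.5333; Delacroix 0.1557.
Proportional shares: Okafor 186,322.36; Andrade 319,600.00; Delacroix 93,327.64.
Rounded to nearest $10: Okafor $186,320; Andrade $319,600; Delacroix $93,330. Sum = $599,250.
Sum already equals the total — no adjustment.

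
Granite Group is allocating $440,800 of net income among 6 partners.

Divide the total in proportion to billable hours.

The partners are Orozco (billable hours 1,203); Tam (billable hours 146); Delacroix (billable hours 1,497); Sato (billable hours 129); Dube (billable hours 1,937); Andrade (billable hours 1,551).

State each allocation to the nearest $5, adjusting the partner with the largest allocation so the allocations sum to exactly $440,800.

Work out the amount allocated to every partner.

Sum of billable hours: 6,463.
Raw shares: Orozco 1,203/6,463 × $440,800 = 82,048.96; Tam 146/6,463 × $440,800 = 9,957.73; Delacroix 1,497/6,463 × $440,800 = 102,100.82; Sato 129/6,463 × $440,800 = 8,798.27; Dube 1,937/6,463 × $440,800 = 132,110.41; Andrade 1,551/6,463 × $440,800 = 105,783.82.
At nearest $5: Orozco $82,050; Tam $9,960; Delacroix $102,100; Sato $8,800; Dube $132,110; Andrade $105,785. Sum = $440,805.
Difference $440,800 − $440,805 = −$5 applied to largest allocation (Dube): Dube becomes $132,105.

Orozco: $82,050 | Tam: $9,960 | Delacroix: $102,100 | Sato: $8,800 | Dube: $132,105 | Andrade: $105,785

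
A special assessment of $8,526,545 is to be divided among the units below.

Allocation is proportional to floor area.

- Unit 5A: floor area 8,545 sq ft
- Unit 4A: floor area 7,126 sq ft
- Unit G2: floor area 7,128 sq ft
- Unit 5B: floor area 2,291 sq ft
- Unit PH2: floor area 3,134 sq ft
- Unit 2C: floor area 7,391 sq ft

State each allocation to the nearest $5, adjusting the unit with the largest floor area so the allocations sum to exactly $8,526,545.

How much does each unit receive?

Combined floor area = 35,615.
Raw shares: Unit 5A 8,545/35,615 × $8,526,545 = 2,045,748.34; Unit 4A 7,126/35,615 × $8,526,545 = 1,706,027.23; Unit G2 7,128/35,615 × $8,526,545 = 1,706,506.04; Unit 5B 2,291/35,615 × $8,526,545 = 548,485.60; Unit PH2 3,134/35,615 × $8,526,545 = 750,307.23; Unit 2C 7,391/35,615 × $8,526,545 = 1,769,470.56.
At nearest $5: Unit 5A $2,045,750; Unit 4A $1,706,025; Unit G2 $1,706,505; Unit 5B $548,485; Unit PH2 $750,305; Unit 2C $1,769,470. Sum = $8,526,540.
Difference $8,526,545 − $8,526,540 = +$5 applied to largest floor area (Unit 5A): Unit 5A becomes $2,045,755.

Unit 5A: $2,045,755 · Unit 4A: $1,706,025 · Unit G2: $1,706,505 · Unit 5B: $548,485 · Unit PH2: $750,305 · Unit 2C: $1,769,470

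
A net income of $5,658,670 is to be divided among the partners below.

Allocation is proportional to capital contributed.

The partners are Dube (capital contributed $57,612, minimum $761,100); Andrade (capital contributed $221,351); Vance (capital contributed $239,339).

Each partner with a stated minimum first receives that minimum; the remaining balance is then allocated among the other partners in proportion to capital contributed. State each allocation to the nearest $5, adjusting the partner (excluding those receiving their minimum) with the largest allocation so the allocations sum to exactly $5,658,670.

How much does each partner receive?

Dube: $761,100 · Andrade: $2,353,170 · Vance: $2,544,400

Fund the minimums — Dube $761,100. Remaining pool $4,897,570.
Remaining pool split over remaining capital contributed 460,690: Andrade 2,353,170.28 → $2,353,170; Vance 2,544,399.72 → $2,544,400.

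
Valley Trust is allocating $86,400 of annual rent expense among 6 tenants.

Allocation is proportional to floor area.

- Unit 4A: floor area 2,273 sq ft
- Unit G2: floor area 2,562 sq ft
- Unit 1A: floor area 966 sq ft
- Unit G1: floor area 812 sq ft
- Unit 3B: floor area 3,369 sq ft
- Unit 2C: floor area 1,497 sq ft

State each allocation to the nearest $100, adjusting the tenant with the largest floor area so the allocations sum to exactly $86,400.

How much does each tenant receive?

Total floor area = 11,479.
Unrounded shares: Unit 4A 2,273/11,479 × $86,400 = 17,108.39; Unit G2 2,562/11,479 × $86,400 = 19,283.63; Unit 1A 966/11,479 × $86,400 = 7,270.88; Unit G1 812/11,479 × $86,400 = 6,111.75; Unit 3B 3,369/11,479 × $86,400 = 25,357.75; Unit 2C 1,497/11,479 × $86,400 = 11,267.60.
Rounded to nearest $100: Unit 4A $17,100; Unit G2 $19,300; Unit 1A $7,300; Unit G1 $6,100; Unit 3B $25,400; Unit 2C $11,300. Sum = $86,500.
Difference $86,400 − $86,500 = −$100 applied to largest floor area (Unit 3B): Unit 3B becomes $25,300.

Unit 4A: $17,100; Unit G2: $19,300; Unit 1A: $7,300; Unit G1: $6,100; Unit 3B: $25,300; Unit 2C: $11,300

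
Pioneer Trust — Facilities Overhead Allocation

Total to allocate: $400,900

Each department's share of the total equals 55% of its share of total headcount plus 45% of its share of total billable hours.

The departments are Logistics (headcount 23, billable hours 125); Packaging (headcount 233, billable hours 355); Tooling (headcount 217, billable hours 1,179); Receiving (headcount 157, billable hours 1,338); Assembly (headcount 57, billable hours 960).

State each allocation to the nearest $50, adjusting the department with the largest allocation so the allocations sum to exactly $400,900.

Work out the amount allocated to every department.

Totals — headcount 687, billable hours 3,957.
Combined weights (55% headcount + 45% billable hours): Logistics 0.0326; Packaging 0.2269; Tooling 0.3078; Receiving 0.2779; Assembly 0.1548.
Unrounded shares: Logistics 13,080.85; Packaging 90,967.08; Tooling 123,399.10; Receiving 111,390.92; Assembly 62,062.05.
At nearest $50: Logistics $13,100; Packaging $90,950; Tooling $123,400; Receiving $111,400; Assembly $62,050. Sum = $400,900.
Rounded total matches; no reconciliation needed.

Logistics: $13,100 | Packaging: $90,950 | Tooling: $123,400 | Receiving: $111,400 | Assembly: $62,050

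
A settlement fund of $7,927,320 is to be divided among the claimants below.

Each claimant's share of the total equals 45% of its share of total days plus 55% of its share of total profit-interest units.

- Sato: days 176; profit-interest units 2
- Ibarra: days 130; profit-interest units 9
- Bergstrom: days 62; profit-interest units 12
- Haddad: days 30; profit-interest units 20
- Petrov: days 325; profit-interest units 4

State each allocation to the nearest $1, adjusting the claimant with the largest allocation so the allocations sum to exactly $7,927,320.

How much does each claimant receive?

Sato: $1,053,920 · Ibarra: $1,476,321 · Bergstrom: $1,419,107 · Haddad: $2,003,351 · Petrov: $1,974,621

Totals — days 723, profit-interest units 47.
Composite weights (45% days + 55% profit-interest units): Sato 0.1329; Ibarra 0.1862; Bergstrom 0.1790; Haddad 0.2527; Petrov 0.2491.
Raw shares: Sato 1,053,919.94; Ibarra 1,476,320.75; Bergstrom 1,419,107.16; Haddad 2,003,350.71; Petrov 1,974,621.44.
At nearest $1: Sato $1,053,920; Ibarra $1,476,321; Bergstrom $1,419,107; Haddad $2,003,351; Petrov $1,974,621. Sum = $7,927,320.
No rounding difference to absorb.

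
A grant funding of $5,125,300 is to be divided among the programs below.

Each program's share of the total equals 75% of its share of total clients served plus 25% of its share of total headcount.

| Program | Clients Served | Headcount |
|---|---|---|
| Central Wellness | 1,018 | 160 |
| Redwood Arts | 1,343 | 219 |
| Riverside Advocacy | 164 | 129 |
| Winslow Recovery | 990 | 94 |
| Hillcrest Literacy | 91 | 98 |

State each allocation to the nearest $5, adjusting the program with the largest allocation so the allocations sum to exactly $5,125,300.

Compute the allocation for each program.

Central Wellness: $1,378,055 · Redwood Arts: $1,832,500 · Riverside Advocacy: $410,955 · Winslow Recovery: $1,227,400 · Hillcrest Literacy: $276,390

Totals — clients served 3,606, headcount 700.
Blended shares (75% clients served + 25% headcount): Central Wellness 0.2689; Redwood Arts 0.3575; Riverside Advocacy 0.0802; Winslow Recovery 0.2395; Hillcrest Literacy 0.0539.
Raw shares: Central Wellness 1,378,056.36; Redwood Arts 1,832,501.86; Riverside Advocacy 410,952.94; Winslow Recovery 1,227,397.88; Hillcrest Literacy 276,390.97.
At nearest $5: Central Wellness $1,378,055; Redwood Arts $1,832,500; Riverside Advocacy $410,955; Winslow Recovery $1,227,400; Hillcrest Literacy $276,390. Sum = $5,125,300.
Rounded total matches; no reconciliation needed.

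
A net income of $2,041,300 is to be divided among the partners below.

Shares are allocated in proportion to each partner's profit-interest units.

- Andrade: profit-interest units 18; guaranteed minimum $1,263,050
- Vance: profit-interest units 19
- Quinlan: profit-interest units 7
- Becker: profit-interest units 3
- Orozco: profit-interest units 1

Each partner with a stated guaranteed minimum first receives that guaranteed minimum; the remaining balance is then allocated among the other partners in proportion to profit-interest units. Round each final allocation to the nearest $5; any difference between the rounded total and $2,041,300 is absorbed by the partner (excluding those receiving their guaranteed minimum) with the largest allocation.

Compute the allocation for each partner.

Guaranteed amounts: Andrade $1,263,050. Balance $778,250.
Balance split over remaining profit-interest units 30: Vance 492,891.67 → $492,890; Quinlan 181,591.67 → $181,590; Becker 77,825.00 → $77,825; Orozco 25,941.67 → $25,940.
Rounding difference +$5 applied to Vance → $492,895.

Andrade: $1,263,050 · Vance: $492,895 · Quinlan: $181,590 · Becker: $77,825 · Orozco: $25,940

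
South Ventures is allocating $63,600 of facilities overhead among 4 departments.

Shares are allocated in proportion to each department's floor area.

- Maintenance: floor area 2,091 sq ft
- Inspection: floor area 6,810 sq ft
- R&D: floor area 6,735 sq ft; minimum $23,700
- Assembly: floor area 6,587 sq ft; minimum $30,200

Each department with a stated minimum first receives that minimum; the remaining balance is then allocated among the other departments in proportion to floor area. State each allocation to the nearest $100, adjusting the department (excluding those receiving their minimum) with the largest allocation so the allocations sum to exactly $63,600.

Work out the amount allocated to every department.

Fund the minimums — R&D $23,700; Assembly $30,200. Residual $9,700.
Residual split over remaining floor area 8,901: Maintenance 2,278.70 → $2,300; Inspection 7,421.30 → $7,400.

Maintenance: $2,300 | Inspection: $7,400 | R&D: $23,700 | Assembly: $30,200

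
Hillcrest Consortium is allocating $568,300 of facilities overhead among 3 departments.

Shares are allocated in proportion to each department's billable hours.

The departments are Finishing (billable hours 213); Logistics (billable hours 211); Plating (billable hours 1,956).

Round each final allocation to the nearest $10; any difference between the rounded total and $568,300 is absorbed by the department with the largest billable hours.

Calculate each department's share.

Finishing: $50,860 | Logistics: $50,380 | Plating: $467,060

Combined billable hours = 213 + 211 + 1,956 = 2,380.
Proportional shares: Finishing 50,860.46; Logistics 50,382.90; Plating 467,056.64.
After rounding ($10): Finishing $50,860; Logistics $50,380; Plating $467,060. Sum = $568,300.
Sum already equals the total — no adjustment.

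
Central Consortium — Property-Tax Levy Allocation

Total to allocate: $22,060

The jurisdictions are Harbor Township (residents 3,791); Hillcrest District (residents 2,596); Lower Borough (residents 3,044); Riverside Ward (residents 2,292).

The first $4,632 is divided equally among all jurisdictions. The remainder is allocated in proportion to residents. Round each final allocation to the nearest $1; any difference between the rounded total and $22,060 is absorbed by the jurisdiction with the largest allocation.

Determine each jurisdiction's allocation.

First tranche $4,632 split equally: $1,158 each.
Remainder $17,428 by residents (total 11,723): Harbor Township 5,635.89 → $5,636; Hillcrest District 3,859.34 → $3,859; Lower Borough 4,525.36 → $4,525; Riverside Ward 3,407.40 → $3,407.
Rounding difference +$1 on remainder applied to Harbor Township.
Totals: Harbor Township $1,158 + $5,637 = $6,795; Hillcrest District $1,158 + $3,859 = $5,017; Lower Borough $1,158 + $4,525 = $5,683; Riverside Ward $1,158 + $3,407 = $4,565.

Harbor Township: $6,795; Hillcrest District: $5,017; Lower Borough: $5,683; Riverside Ward: $4,565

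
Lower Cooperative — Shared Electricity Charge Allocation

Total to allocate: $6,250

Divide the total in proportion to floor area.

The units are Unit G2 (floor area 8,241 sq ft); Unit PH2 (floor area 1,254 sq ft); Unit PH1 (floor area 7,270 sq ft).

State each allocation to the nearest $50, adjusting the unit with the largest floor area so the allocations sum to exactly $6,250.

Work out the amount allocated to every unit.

Unit G2: $3,100; Unit PH2: $450; Unit PH1: $2,700

Floor area total: 16,765.
Unrounded shares: Unit G2 8,241/16,765 × $6,250 = 3,072.25; Unit PH2 1,254/16,765 × $6,250 = 467.49; Unit PH1 7,270/16,765 × $6,250 = 2,710.26.
Rounded to nearest $50: Unit G2 $3,050; Unit PH2 $450; Unit PH1 $2,700. Sum = $6,200.
Difference $6,250 − $6,200 = +$50 applied to largest floor area (Unit G2): Unit G2 becomes $3,100.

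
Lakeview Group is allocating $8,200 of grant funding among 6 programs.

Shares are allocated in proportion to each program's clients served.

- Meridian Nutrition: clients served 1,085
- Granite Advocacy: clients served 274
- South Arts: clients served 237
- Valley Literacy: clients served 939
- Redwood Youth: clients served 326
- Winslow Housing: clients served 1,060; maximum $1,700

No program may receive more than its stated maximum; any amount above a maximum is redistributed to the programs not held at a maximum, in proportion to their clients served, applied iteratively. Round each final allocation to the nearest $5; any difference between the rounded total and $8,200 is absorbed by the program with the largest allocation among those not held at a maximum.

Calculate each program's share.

Sum of clients served: 3,921.
Proportional shares (ignoring caps): Meridian Nutrition 2,269.06; Granite Advocacy 573.02; South Arts 495.64; Valley Literacy 1,963.73; Redwood Youth 681.76; Winslow Housing 2,216.78.
Cap binds for Winslow Housing ($1,700); residual $6,500 reallocated over remaining clients served 2,861.
Shares after redistribution: Meridian Nutrition 2,465.05 → $2,465; Granite Advocacy 622.51 → $625; South Arts 538.45 → $540; Valley Literacy 2,133.34 → $2,135; Redwood Youth 740.65 → $740.
Rounding difference −$5 applied to Meridian Nutrition → $2,460.

Meridian Nutrition: $2,460; Granite Advocacy: $625; South Arts: $540; Valley Literacy: $2,135; Redwood Youth: $740; Winslow Housing: $1,700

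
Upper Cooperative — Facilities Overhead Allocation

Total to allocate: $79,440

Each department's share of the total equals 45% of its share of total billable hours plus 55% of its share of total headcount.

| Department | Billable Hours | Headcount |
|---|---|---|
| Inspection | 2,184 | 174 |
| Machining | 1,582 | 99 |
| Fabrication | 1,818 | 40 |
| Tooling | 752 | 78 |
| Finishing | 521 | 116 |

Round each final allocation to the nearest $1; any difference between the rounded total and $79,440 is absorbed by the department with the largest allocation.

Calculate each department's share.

Totals — billable hours 6,857, headcount 507.
Composite weights (45% billable hours + 55% headcount): Inspection 0.3321; Machining 0.2112; Fabrication 0.1627; Tooling 0.1340; Finishing 0.1600.
Pro-rata amounts: Inspection 26,380.86; Machining 16,779.11; Fabrication 12,924.99; Tooling 10,642.29; Finishing 12,712.75.
After rounding ($1): Inspection $26,381; Machining $16,779; Fabrication $12,925; Tooling $10,642; Finishing $12,713. Sum = $79,440.
Sum already equals the total — no adjustment.

Inspection: $26,381; Machining: $16,779; Fabrication: $12,925; Tooling: $10,642; Finishing: $12,713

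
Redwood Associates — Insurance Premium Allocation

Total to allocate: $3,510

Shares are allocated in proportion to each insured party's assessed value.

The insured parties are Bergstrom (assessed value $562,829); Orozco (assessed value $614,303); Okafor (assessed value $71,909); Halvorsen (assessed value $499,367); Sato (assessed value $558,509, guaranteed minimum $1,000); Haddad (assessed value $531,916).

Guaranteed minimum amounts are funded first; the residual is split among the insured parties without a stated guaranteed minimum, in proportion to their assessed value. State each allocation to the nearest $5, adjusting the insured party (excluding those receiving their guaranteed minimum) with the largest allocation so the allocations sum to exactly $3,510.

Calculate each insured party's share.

Guaranteed amounts: Sato $1,000. Balance $2,510.
Balance split over remaining assessed value 2,280,324: Bergstrom 619.52 → $620; Orozco 676.18 → $675; Okafor 79.15 → $80; Halvorsen 549.66 → $550; Haddad 585.49 → $585.

Bergstrom: $620 · Orozco: $675 · Okafor: $80 · Halvorsen: $550 · Sato: $1,000 · Haddad: $585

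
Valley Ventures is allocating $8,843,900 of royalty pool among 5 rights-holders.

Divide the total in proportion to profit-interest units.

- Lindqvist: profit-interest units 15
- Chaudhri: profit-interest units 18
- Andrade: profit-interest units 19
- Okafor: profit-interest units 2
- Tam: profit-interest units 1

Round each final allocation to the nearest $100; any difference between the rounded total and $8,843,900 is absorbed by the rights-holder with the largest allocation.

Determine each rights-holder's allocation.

Combined profit-interest units = 55.
Pro-rata amounts: Lindqvist 15/55 × $8,843,900 = 2,411,972.73; Chaudhri 18/55 × $8,843,900 = 2,894,367.27; Andrade 19/55 × $8,843,900 = 3,055,165.45; Okafor 2/55 × $8,843,900 = 321,596.36; Tam 1/55 × $8,843,900 = 160,798.18.
Rounded to nearest $100: Lindqvist $2,412,000; Chaudhri $2,894,400; Andrade $3,055,200; Okafor $321,600; Tam $160,800. Sum = $8,844,000.
Difference $8,843,900 − $8,844,000 = −$100 applied to largest allocation (Andrade): Andrade becomes $3,055,100.

Lindqvist: $2,412,000 | Chaudhri: $2,894,400 | Andrade: $3,055,100 | Okafor: $321,600 | Tam: $160,800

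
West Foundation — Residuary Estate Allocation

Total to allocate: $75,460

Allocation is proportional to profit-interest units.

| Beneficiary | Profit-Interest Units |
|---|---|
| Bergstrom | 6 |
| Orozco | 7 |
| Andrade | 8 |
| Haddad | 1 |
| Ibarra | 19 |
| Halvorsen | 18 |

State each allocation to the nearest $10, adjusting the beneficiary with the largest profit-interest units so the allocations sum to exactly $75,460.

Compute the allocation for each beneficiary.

Bergstrom: $7,670 | Orozco: $8,950 | Andrade: $10,230 | Haddad: $1,280 | Ibarra: $24,310 | Halvorsen: $23,020

Sum of profit-interest units: 59.
Raw shares: Bergstrom 6/59 × $75,460 = 7,673.90; Orozco 7/59 × $75,460 = 8,952.88; Andrade 8/59 × $75,460 = 10,231.86; Haddad 1/59 × $75,460 = 1,278.98; Ibarra 19/59 × $75,460 = 24,300.68; Halvorsen 18/59 × $75,460 = 23,021.69.
At nearest $10: Bergstrom $7,670; Orozco $8,950; Andrade $10,230; Haddad $1,280; Ibarra $24,300; Halvorsen $23,020. Sum = $75,450.
Difference $75,460 − $75,450 = +$10 applied to largest profit-interest units (Ibarra): Ibarra becomes $24,310.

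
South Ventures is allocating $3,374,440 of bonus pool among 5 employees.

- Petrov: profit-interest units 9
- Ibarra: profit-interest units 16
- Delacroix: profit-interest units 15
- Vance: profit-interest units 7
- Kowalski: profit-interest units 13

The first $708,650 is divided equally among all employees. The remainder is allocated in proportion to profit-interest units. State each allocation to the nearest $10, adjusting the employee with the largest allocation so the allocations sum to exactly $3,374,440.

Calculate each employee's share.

First tranche $708,650 split equally: $141,730 each.
Remainder $2,665,790 by profit-interest units (total 60): Petrov 399,868.50 → $399,870; Ibarra 710,877.33 → $710,880; Delacroix 666,447.50 → $666,450; Vance 311,008.83 → $311,010; Kowalski 577,587.83 → $577,590.
Rounding difference −$10 on remainder applied to Ibarra.
Totals: Petrov $141,730 + $399,870 = $541,600; Ibarra $141,730 + $710,870 = $852,600; Delacroix $141,730 + $666,450 = $808,180; Vance $141,730 + $311,010 = $452,740; Kowalski $141,730 + $577,590 = $719,320.

Petrov: $541,600 · Ibarra: $852,600 · Delacroix: $808,180 · Vance: $452,740 · Kowalski: $719,320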